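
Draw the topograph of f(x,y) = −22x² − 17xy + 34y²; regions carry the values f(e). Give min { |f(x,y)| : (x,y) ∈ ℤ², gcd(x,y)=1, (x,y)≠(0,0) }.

descent: ρ → (34,17,-22)  [lands on river]
river: ρ → (-22,27,29)
river: ρ → (29,31,-20)
river: ρ → (-20,49,11)
river: ρ → (11,39,-40)
river: ρ → (-40,41,10)
river: ρ → (10,39,-44)
river: ρ → (-44,49,5)
river: ρ → (5,51,-34)
river: ρ → (-34,17,22)
river: ρ → (22,27,-29)
river: ρ → (-29,31,20)
river: ρ → (20,49,-11)
river: ρ → (-11,39,40)
river: ρ → (40,41,-10)
river: ρ → (-10,39,44)
river: ρ → (44,49,-5)
river: ρ → (-5,51,34)
closes: descent 1, river 18
min |a| on river = 5

5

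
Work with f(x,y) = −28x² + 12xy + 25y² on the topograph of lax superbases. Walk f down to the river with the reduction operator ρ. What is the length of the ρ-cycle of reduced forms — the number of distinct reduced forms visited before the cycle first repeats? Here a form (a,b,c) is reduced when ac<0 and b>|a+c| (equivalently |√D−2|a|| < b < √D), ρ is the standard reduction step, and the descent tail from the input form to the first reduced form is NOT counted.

D = 2944, ⌊√D⌋ = 54
river: ρ → (25,38,-15)
river: ρ → (-15,52,4)
river: ρ → (4,52,-15)
river: ρ → (-15,38,25)
river: ρ → (25,12,-28)
river: ρ → (-28,44,9)
river: ρ → (9,46,-23)
river: ρ → (-23,46,9)
river: ρ → (9,44,-28)
river: ρ → (-28,12,25)
ρ-cycle length = 10 (tail of 0 descent steps not counted)

10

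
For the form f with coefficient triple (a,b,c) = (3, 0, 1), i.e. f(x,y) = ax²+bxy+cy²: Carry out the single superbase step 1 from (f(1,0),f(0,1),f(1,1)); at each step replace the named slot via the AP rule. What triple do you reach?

start (3,1,4) = (f(1,0),f(0,1),f(1,1))
replace slot 1: 2·(1+4) − 3 = 7 → (7,1,4)

7,1,4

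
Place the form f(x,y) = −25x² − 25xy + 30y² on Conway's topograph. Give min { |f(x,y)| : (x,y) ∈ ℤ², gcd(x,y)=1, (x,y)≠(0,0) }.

descent: ρ → (30,25,-25)  [lands on river]
river: ρ → (-25,25,30)
river: ρ → (30,35,-20)
river: ρ → (-20,45,20)
river: ρ → (20,35,-30)
river: ρ → (-30,25,25)
river: ρ → (25,25,-30)
river: ρ → (-30,35,20)
river: ρ → (20,45,-20)
river: ρ → (-20,35,30)
closes: descent 1, river 10
min |a| on river = 20

20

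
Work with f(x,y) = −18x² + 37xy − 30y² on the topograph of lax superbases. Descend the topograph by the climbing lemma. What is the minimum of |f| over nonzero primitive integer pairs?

translate: b→-1 (≡-37 mod 36), so (18,-37,30)→(18,-1,11)
flip: (18,-1,11)→(11,1,18)
reduced (well bottom): (11,1,18) with a≤c, −a<b≤a
well minimum |f| = |-11| = 11 (negative-definite)

11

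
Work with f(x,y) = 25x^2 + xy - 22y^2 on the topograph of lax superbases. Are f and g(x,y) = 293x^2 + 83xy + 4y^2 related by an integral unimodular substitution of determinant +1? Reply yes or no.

D₁ = 2201, D₂ = 2201
river cycle of f (length 42): (-22, 43, 4), (4, 45, -11), (-11, 43, 8), (8, 37, -26), (-26, 15, 19), (19, 23, -22), (-22, 21, 20), (20, 19, -23), (-23, 27, 16), (16, 37, -13), … (32 more)
river cycle of g (length 42): (4, 45, -11), (-11, 43, 8), (8, 37, -26), (-26, 15, 19), (19, 23, -22), (-22, 21, 20), (20, 19, -23), (-23, 27, 16), (16, 37, -13), (-13, 41, 10), … (32 more)
cycles coincide ⇒ equivalent

yes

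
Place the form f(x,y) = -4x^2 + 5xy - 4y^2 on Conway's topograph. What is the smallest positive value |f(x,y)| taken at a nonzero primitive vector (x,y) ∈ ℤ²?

translate: b→3 (≡-5 mod 8), so (4,-5,4)→(4,3,3)
flip: (4,3,3)→(3,-3,4)
translate: b→3 (≡-3 mod 6), so (3,-3,4)→(3,3,4)
reduced (well bottom): (3,3,4) with a≤c, −a<b≤a
well minimum |f| = |-3| = 3 (negative-definite)

3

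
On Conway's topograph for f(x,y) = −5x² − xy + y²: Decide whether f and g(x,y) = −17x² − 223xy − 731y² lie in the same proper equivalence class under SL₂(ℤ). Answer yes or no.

D₁ = 21, D₂ = 21
river cycle of f (length 2): (1, 3, -3), (-3, 3, 1)
river cycle of g (length 2): (-3, 3, 1), (1, 3, -3)
cycles coincide ⇒ equivalent

yes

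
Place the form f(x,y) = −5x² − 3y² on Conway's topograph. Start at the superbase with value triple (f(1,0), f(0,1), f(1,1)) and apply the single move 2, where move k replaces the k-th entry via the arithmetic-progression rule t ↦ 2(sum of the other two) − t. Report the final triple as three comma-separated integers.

start (-5,-3,-8) = (f(1,0),f(0,1),f(1,1))
replace slot 2: 2·((-5)+(-8)) − (-3) = -23 → (-5,-23,-8)

-5,-23,-8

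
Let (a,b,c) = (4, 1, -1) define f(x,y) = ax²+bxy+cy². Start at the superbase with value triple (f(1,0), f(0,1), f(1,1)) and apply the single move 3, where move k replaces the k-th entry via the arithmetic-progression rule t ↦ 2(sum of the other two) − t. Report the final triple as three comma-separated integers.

start (4,-1,4) = (f(1,0),f(0,1),f(1,1))
replace slot 3: 2·(4+(-1)) − 4 = 2 → (4,-1,2)

4,-1,2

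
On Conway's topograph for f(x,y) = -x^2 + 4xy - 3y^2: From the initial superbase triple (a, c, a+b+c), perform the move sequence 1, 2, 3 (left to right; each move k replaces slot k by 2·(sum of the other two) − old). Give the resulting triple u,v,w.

start (-1,-3,0) = (f(1,0),f(0,1),f(1,1))
replace slot 1: 2·((-3)+0) − (-1) = -5 → (-5,-3,0)
replace slot 2: 2·((-5)+0) − (-3) = -7 → (-5,-7,0)
replace slot 3: 2·((-5)+(-7)) − 0 = -24 → (-5,-7,-24)

-5,-7,-24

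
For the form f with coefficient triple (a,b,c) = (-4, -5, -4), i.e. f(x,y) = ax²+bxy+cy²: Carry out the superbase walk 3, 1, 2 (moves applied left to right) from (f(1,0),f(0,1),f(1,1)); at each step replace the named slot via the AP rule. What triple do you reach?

start (-4,-4,-13) = (f(1,0),f(0,1),f(1,1))
replace slot 3: 2·((-4)+(-4)) − (-13) = -3 → (-4,-4,-3)
replace slot 1: 2·((-4)+(-3)) − (-4) = -10 → (-10,-4,-3)
replace slot 2: 2·((-10)+(-3)) − (-4) = -22 → (-10,-22,-3)

-10,-22,-3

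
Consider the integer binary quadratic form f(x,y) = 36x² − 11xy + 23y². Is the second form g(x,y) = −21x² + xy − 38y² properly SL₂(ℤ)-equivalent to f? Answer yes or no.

D₁ = -3191, D₂ = -3191
f: flip: (36,-11,23)→(23,11,36)
f: reduced (well bottom): (23,11,36) with a≤c, −a<b≤a
g is negative-definite; reduce −g:
−g: reduced (well bottom): (21,-1,38) with a≤c, −a<b≤a
flip sign back: reduced form of g is (-21,1,-38)
reduced forms (23, 11, 36) vs (-21, 1, -38) ⇒ inequivalent

no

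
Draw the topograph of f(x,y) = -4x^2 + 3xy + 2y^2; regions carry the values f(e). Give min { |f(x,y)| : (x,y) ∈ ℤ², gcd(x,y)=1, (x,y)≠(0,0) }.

river: ρ → (2,5,-2)
river: ρ → (-2,3,4)
river: ρ → (4,5,-1)
river: ρ → (-1,5,4)
river: ρ → (4,3,-2)
river: ρ → (-2,5,2)
river: ρ → (2,3,-4)
river: ρ → (-4,5,1)
river: ρ → (1,5,-4)
river: ρ → (-4,3,2)
closes: descent 0, river 10
min |a| on river = 1

1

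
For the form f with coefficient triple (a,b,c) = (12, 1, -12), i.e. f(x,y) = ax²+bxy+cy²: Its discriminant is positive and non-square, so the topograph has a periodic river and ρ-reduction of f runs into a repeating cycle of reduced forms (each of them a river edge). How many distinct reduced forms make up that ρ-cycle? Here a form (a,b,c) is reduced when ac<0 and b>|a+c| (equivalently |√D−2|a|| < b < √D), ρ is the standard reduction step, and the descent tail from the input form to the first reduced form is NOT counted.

D = 577, ⌊√D⌋ = 24
river: ρ → (-12,23,1)
river: ρ → (1,23,-12)
river: ρ → (-12,1,12)
river: ρ → (12,23,-1)
river: ρ → (-1,23,12)
river: ρ → (12,1,-12)
ρ-cycle length = 6 (tail of 0 descent steps not counted)

6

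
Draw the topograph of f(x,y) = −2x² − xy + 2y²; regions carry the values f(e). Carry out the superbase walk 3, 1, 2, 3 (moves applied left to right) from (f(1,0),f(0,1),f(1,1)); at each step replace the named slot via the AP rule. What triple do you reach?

start (-2,2,-1) = (f(1,0),f(0,1),f(1,1))
replace slot 3: 2·((-2)+2) − (-1) = 1 → (-2,2,1)
replace slot 1: 2·(2+1) − (-2) = 8 → (8,2,1)
replace slot 2: 2·(8+1) − 2 = 16 → (8,16,1)
replace slot 3: 2·(8+16) − 1 = 47 → (8,16,47)

8,16,47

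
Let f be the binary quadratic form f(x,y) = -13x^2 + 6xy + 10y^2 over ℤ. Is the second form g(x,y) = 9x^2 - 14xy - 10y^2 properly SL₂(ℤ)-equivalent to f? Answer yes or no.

D₁ = 556, D₂ = 556
river cycle of f (length 18): (10, 14, -9), (-9, 22, 2), (2, 22, -9), (-9, 14, 10), (10, 6, -13), (-13, 20, 3), (3, 22, -6), (-6, 14, 15), (15, 16, -5), (-5, 14, 18), … (8 more)
river cycle of g (length 18): (-10, 14, 9), (9, 22, -2), (-2, 22, 9), (9, 14, -10), (-10, 6, 13), (13, 20, -3), (-3, 22, 6), (6, 14, -15), (-15, 16, 5), (5, 14, -18), … (8 more)
cycles differ ⇒ inequivalent

no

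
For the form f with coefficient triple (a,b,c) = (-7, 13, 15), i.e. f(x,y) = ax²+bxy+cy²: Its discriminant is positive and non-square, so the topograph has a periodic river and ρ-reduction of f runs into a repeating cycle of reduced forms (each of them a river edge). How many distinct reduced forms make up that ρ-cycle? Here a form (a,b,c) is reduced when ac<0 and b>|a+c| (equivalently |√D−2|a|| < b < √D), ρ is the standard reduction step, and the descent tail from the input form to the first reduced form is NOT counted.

D = 589, ⌊√D⌋ = 24
river: ρ → (15,17,-5)
river: ρ → (-5,23,3)
river: ρ → (3,19,-19)
river: ρ → (-19,19,3)
river: ρ → (3,23,-5)
river: ρ → (-5,17,15)
river: ρ → (15,13,-7)
river: ρ → (-7,15,13)
river: ρ → (13,11,-9)
river: ρ → (-9,7,15)
river: ρ → (15,23,-1)
river: ρ → (-1,23,15)
river: ρ → (15,7,-9)
river: ρ → (-9,11,13)
river: ρ → (13,15,-7)
river: ρ → (-7,13,15)
ρ-cycle length = 16 (tail of 0 descent steps not counted)

16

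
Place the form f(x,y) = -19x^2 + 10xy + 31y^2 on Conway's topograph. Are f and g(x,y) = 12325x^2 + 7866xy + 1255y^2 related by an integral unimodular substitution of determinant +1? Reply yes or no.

D₁ = 2456, D₂ = 2456
river cycle of f (length 26): (-19, 48, 2), (2, 48, -19), (-19, 28, 22), (22, 16, -25), (-25, 34, 13), (13, 44, -10), (-10, 36, 29), (29, 22, -17), (-17, 46, 5), (5, 44, -26), … (16 more)
river cycle of g (length 26): (22, 28, -19), (-19, 48, 2), (2, 48, -19), (-19, 28, 22), (22, 16, -25), (-25, 34, 13), (13, 44, -10), (-10, 36, 29), (29, 22, -17), (-17, 46, 5), … (16 more)
cycles coincide ⇒ equivalent

yes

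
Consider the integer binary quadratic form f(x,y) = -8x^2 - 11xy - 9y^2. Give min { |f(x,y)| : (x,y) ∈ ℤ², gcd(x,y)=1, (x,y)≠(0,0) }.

translate: b→-5 (≡11 mod 16), so (8,11,9)→(8,-5,6)
flip: (8,-5,6)→(6,5,8)
reduced (well bottom): (6,5,8) with a≤c, −a<b≤a
well minimum |f| = |-6| = 6 (negative-definite)

6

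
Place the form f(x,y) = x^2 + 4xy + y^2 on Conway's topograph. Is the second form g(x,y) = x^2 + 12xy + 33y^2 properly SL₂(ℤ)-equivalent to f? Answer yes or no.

D₁ = 12, D₂ = 12
river cycle of f (length 2): (1, 2, -2), (-2, 2, 1)
river cycle of g (length 2): (1, 2, -2), (-2, 2, 1)
cycles coincide ⇒ equivalent

yes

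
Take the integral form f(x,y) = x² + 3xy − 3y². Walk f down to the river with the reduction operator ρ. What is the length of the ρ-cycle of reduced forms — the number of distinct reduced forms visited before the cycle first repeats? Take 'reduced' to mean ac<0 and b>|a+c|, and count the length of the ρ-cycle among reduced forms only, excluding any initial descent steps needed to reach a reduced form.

D = 21, ⌊√D⌋ = 4
river: ρ → (-3,3,1)
river: ρ → (1,3,-3)
ρ-cycle length = 2 (tail of 0 descent steps not counted)

2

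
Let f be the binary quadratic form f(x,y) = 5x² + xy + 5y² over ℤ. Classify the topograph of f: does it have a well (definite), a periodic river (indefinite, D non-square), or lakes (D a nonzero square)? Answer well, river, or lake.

D = b²−4ac = 1² − 4·5·5 = -99
D < 0 ⇒ definite ⇒ every region one sign ⇒ single well

well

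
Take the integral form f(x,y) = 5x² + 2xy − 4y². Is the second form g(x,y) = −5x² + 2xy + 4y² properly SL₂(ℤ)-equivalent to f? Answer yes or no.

D₁ = 84, D₂ = 84
river cycle of f (length 6): (-4, 6, 3), (3, 6, -4), (-4, 2, 5), (5, 8, -1), (-1, 8, 5), (5, 2, -4)
river cycle of g (length 6): (4, 6, -3), (-3, 6, 4), (4, 2, -5), (-5, 8, 1), (1, 8, -5), (-5, 2, 4)
cycles differ ⇒ inequivalent

no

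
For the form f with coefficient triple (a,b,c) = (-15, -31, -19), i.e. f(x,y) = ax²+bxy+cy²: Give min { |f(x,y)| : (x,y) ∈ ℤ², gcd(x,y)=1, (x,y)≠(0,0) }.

translate: b→1 (≡31 mod 30), so (15,31,19)→(15,1,3)
flip: (15,1,3)→(3,-1,15)
reduced (well bottom): (3,-1,15) with a≤c, −a<b≤a
well minimum |f| = |-3| = 3 (negative-definite)

3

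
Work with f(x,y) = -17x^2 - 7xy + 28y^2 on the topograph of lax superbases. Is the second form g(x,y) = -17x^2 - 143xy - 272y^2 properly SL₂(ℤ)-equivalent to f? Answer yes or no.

D₁ = 1953, D₂ = 1953
river cycle of f (length 16): (-17, 27, 18), (18, 9, -26), (-26, 43, 1), (1, 43, -26), (-26, 9, 18), (18, 27, -17), (-17, 41, 4), (4, 39, -27), (-27, 15, 16), (16, 17, -26), … (6 more)
river cycle of g (length 16): (-17, 27, 18), (18, 9, -26), (-26, 43, 1), (1, 43, -26), (-26, 9, 18), (18, 27, -17), (-17, 41, 4), (4, 39, -27), (-27, 15, 16), (16, 17, -26), … (6 more)
cycles coincide ⇒ equivalent

yes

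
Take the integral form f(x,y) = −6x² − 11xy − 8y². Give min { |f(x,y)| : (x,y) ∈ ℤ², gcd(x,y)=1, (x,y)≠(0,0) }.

translate: b→-1 (≡11 mod 12), so (6,11,8)→(6,-1,3)
flip: (6,-1,3)→(3,1,6)
reduced (well bottom): (3,1,6) with a≤c, −a<b≤a
well minimum |f| = |-3| = 3 (negative-definite)

3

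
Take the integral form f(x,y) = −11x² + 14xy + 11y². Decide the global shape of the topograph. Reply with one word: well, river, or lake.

D = b²−4ac = 14² − 4·(-11)·11 = 680
D > 0 non-square ⇒ indefinite ⇒ periodic river

river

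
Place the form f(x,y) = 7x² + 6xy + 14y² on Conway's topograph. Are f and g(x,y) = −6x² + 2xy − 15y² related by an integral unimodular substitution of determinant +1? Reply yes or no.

D₁ = -356, D₂ = -356
f: reduced (well bottom): (7,6,14) with a≤c, −a<b≤a
g is negative-definite; reduce −g:
−g: reduced (well bottom): (6,-2,15) with a≤c, −a<b≤a
flip sign back: reduced form of g is (-6,2,-15)
reduced forms (7, 6, 14) vs (-6, 2, -15) ⇒ inequivalent

no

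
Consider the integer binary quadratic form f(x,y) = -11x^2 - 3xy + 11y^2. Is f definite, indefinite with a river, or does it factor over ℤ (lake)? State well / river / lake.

D = b²−4ac = (-3)² − 4·(-11)·11 = 493
D > 0 non-square ⇒ indefinite ⇒ periodic river

river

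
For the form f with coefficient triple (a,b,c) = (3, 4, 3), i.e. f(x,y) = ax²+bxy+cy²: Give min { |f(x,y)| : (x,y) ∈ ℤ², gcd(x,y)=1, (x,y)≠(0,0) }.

translate: b→-2 (≡4 mod 6), so (3,4,3)→(3,-2,2)
flip: (3,-2,2)→(2,2,3)
reduced (well bottom): (2,2,3) with a≤c, −a<b≤a
well minimum = a = 2

2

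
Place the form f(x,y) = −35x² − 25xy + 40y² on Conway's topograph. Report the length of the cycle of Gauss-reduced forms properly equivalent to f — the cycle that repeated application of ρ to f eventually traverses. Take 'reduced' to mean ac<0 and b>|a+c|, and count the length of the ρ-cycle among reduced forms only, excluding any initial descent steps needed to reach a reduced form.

D = 6225, ⌊√D⌋ = 78
descent: ρ → (40,25,-35)  [lands on river]
river: ρ → (-35,45,30)
river: ρ → (30,75,-5)
river: ρ → (-5,75,30)
river: ρ → (30,45,-35)
river: ρ → (-35,25,40)
river: ρ → (40,55,-20)
river: ρ → (-20,65,25)
river: ρ → (25,35,-50)
river: ρ → (-50,65,10)
river: ρ → (10,75,-15)
river: ρ → (-15,75,10)
river: ρ → (10,65,-50)
river: ρ → (-50,35,25)
river: ρ → (25,65,-20)
river: ρ → (-20,55,40)
ρ-cycle length = 16 (tail of 1 descent step not counted)

16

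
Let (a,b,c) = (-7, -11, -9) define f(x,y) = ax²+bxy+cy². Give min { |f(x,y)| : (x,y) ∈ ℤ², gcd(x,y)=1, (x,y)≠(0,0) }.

translate: b→-3 (≡11 mod 14), so (7,11,9)→(7,-3,5)
flip: (7,-3,5)→(5,3,7)
reduced (well bottom): (5,3,7) with a≤c, −a<b≤a
well minimum |f| = |-5| = 5 (negative-definite)

5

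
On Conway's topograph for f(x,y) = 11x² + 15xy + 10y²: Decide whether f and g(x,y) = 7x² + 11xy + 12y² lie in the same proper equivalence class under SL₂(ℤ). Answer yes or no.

D₁ = -215, D₂ = -215
f: translate: b→-7 (≡15 mod 22), so (11,15,10)→(11,-7,6)
f: flip: (11,-7,6)→(6,7,11)
f: translate: b→-5 (≡7 mod 12), so (6,7,11)→(6,-5,10)
f: reduced (well bottom): (6,-5,10) with a≤c, −a<b≤a
g: translate: b→-3 (≡11 mod 14), so (7,11,12)→(7,-3,8)
g: reduced (well bottom): (7,-3,8) with a≤c, −a<b≤a
reduced forms (6, -5, 10) vs (7, -3, 8) ⇒ inequivalent

no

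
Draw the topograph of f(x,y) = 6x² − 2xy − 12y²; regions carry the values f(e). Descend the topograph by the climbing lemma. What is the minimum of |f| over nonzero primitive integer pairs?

descent: ρ → (-12,2,6)
descent: ρ → (6,10,-8)  [lands on river]
river: ρ → (-8,6,8)
river: ρ → (8,10,-6)
river: ρ → (-6,14,4)
river: ρ → (4,10,-12)
river: ρ → (-12,14,2)
river: ρ → (2,14,-12)
river: ρ → (-12,10,4)
river: ρ → (4,14,-6)
river: ρ → (-6,10,8)
river: ρ → (8,6,-8)
river: ρ → (-8,10,6)
river: ρ → (6,14,-4)
river: ρ → (-4,10,12)
river: ρ → (12,14,-2)
river: ρ → (-2,14,12)
river: ρ → (12,10,-4)
river: ρ → (-4,14,6)
closes: descent 2, river 18
min |a| on river = 2

2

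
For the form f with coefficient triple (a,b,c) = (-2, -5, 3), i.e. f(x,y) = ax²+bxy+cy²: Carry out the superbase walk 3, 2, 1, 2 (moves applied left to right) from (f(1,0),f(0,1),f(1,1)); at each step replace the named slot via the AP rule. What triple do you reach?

start (-2,3,-4) = (f(1,0),f(0,1),f(1,1))
replace slot 3: 2·((-2)+3) − (-4) = 6 → (-2,3,6)
replace slot 2: 2·((-2)+6) − 3 = 5 → (-2,5,6)
replace slot 1: 2·(5+6) − (-2) = 24 → (24,5,6)
replace slot 2: 2·(24+6) − 5 = 55 → (24,55,6)

24,55,6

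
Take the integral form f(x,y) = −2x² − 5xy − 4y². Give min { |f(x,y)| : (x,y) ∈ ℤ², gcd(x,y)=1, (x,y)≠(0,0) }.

translate: b→1 (≡5 mod 4), so (2,5,4)→(2,1,1)
flip: (2,1,1)→(1,-1,2)
translate: b→1 (≡-1 mod 2), so (1,-1,2)→(1,1,2)
reduced (well bottom): (1,1,2) with a≤c, −a<b≤a
well minimum |f| = |-1| = 1 (negative-definite)

1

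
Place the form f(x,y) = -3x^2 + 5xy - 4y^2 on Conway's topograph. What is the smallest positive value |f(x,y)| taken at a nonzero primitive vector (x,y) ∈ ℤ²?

translate: b→1 (≡-5 mod 6), so (3,-5,4)→(3,1,2)
flip: (3,1,2)→(2,-1,3)
reduced (well bottom): (2,-1,3) with a≤c, −a<b≤a
well minimum |f| = |-2| = 2 (negative-definite)

2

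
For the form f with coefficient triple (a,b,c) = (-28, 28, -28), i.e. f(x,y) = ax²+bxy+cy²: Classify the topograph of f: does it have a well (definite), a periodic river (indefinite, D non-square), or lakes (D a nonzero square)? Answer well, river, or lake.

D = b²−4ac = 28² − 4·(-28)·(-28) = -2352
D < 0 ⇒ definite ⇒ every region one sign ⇒ single well

well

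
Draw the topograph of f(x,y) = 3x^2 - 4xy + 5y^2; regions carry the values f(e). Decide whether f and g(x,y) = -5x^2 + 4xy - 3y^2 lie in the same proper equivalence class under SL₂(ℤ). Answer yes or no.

D₁ = -44, D₂ = -44
f: translate: b→2 (≡-4 mod 6), so (3,-4,5)→(3,2,4)
f: reduced (well bottom): (3,2,4) with a≤c, −a<b≤a
g is negative-definite; reduce −g:
−g: flip: (5,-4,3)→(3,4,5)
−g: translate: b→-2 (≡4 mod 6), so (3,4,5)→(3,-2,4)
−g: reduced (well bottom): (3,-2,4) with a≤c, −a<b≤a
flip sign back: reduced form of g is (-3,2,-4)
reduced forms (3, 2, 4) vs (-3, 2, -4) ⇒ inequivalent

no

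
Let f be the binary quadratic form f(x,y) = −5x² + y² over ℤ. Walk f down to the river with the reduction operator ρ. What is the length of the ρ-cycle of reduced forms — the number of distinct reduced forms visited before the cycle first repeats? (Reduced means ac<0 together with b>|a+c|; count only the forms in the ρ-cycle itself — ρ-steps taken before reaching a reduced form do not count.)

D = 20, ⌊√D⌋ = 4
descent: ρ → (1,4,-1)  [lands on river]
river: ρ → (-1,4,1)
ρ-cycle length = 2 (tail of 1 descent step not counted)

2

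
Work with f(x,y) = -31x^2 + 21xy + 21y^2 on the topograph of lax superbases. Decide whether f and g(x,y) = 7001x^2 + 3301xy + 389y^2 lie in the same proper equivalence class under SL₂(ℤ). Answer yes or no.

D₁ = 3045, D₂ = 3045
river cycle of f (length 8): (21, 21, -31), (-31, 41, 11), (11, 47, -19), (-19, 29, 29), (29, 29, -19), (-19, 47, 11), (11, 41, -31), (-31, 21, 21)
river cycle of g (length 8): (21, 21, -31), (-31, 41, 11), (11, 47, -19), (-19, 29, 29), (29, 29, -19), (-19, 47, 11), (11, 41, -31), (-31, 21, 21)
cycles coincide ⇒ equivalent

yes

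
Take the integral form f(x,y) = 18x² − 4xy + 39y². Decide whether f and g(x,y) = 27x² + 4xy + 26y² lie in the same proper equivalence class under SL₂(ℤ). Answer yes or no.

D₁ = -2792, D₂ = -2792
f: reduced (well bottom): (18,-4,39) with a≤c, −a<b≤a
g: flip: (27,4,26)→(26,-4,27)
g: reduced (well bottom): (26,-4,27) with a≤c, −a<b≤a
reduced forms (18, -4, 39) vs (26, -4, 27) ⇒ inequivalent

no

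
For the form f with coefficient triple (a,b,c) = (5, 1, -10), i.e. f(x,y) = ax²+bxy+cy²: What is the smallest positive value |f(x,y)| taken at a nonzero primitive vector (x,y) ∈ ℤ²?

descent: ρ → (-10,-1,5)
descent: ρ → (5,11,-4)  [lands on river]
river: ρ → (-4,13,2)
river: ρ → (2,11,-10)
river: ρ → (-10,9,3)
river: ρ → (3,9,-10)
river: ρ → (-10,11,2)
river: ρ → (2,13,-4)
river: ρ → (-4,11,5)
river: ρ → (5,9,-6)
river: ρ → (-6,3,8)
river: ρ → (8,13,-1)
river: ρ → (-1,13,8)
river: ρ → (8,3,-6)
river: ρ → (-6,9,5)
closes: descent 2, river 14
min |a| on river = 1

1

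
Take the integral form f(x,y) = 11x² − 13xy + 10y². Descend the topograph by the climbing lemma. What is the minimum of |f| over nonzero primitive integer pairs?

translate: b→9 (≡-13 mod 22), so (11,-13,10)→(11,9,8)
flip: (11,9,8)→(8,-9,11)
translate: b→7 (≡-9 mod 16), so (8,-9,11)→(8,7,10)
reduced (well bottom): (8,7,10) with a≤c, −a<b≤a
well minimum = a = 8

8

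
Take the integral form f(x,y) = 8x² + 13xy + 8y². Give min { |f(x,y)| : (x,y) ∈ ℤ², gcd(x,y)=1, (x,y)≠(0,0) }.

translate: b→-3 (≡13 mod 16), so (8,13,8)→(8,-3,3)
flip: (8,-3,3)→(3,3,8)
reduced (well bottom): (3,3,8) with a≤c, −a<b≤a
well minimum = a = 3

3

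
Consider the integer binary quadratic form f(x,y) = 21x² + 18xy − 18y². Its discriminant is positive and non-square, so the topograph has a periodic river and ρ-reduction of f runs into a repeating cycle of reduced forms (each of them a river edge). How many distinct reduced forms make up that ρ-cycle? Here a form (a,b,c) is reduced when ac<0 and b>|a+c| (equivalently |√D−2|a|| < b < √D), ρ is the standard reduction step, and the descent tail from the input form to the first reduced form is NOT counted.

D = 1836, ⌊√D⌋ = 42
river: ρ → (-18,18,21)
river: ρ → (21,24,-15)
river: ρ → (-15,36,9)
river: ρ → (9,36,-15)
river: ρ → (-15,24,21)
river: ρ → (21,18,-18)
ρ-cycle length = 6 (tail of 0 descent steps not counted)

6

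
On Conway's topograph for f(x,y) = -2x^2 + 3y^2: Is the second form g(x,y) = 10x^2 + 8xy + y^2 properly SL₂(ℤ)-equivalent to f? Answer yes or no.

D₁ = 24, D₂ = 24
river cycle of f (length 2): (-2, 4, 1), (1, 4, -2)
river cycle of g (length 2): (1, 4, -2), (-2, 4, 1)
cycles coincide ⇒ equivalent

yes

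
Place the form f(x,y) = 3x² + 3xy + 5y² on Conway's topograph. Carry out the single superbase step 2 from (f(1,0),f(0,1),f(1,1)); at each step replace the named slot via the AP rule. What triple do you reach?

start (3,5,11) = (f(1,0),f(0,1),f(1,1))
replace slot 2: 2·(3+11) − 5 = 23 → (3,23,11)

3,23,11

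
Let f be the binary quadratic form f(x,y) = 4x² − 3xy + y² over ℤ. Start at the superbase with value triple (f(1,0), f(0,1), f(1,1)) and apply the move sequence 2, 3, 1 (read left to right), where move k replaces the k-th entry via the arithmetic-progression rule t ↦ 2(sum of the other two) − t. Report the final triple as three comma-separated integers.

start (4,1,2) = (f(1,0),f(0,1),f(1,1))
replace slot 2: 2·(4+2) − 1 = 11 → (4,11,2)
replace slot 3: 2·(4+11) − 2 = 28 → (4,11,28)
replace slot 1: 2·(11+28) − 4 = 74 → (74,11,28)

74,11,28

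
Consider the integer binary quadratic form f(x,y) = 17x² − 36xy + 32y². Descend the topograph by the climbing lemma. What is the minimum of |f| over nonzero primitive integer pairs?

translate: b→-2 (≡-36 mod 34), so (17,-36,32)→(17,-2,13)
flip: (17,-2,13)→(13,2,17)
reduced (well bottom): (13,2,17) with a≤c, −a<b≤a
well minimum = a = 13

13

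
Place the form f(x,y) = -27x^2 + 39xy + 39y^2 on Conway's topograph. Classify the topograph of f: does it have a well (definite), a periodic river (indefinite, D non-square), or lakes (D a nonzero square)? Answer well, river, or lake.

D = b²−4ac = 39² − 4·(-27)·39 = 5733
D > 0 non-square ⇒ indefinite ⇒ periodic river

river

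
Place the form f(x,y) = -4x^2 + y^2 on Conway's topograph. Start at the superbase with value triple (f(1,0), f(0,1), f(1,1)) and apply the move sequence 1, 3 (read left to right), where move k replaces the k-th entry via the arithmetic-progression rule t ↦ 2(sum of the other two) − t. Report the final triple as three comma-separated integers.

start (-4,1,-3) = (f(1,0),f(0,1),f(1,1))
replace slot 1: 2·(1+(-3)) − (-4) = 0 → (0,1,-3)
replace slot 3: 2·(0+1) − (-3) = 5 → (0,1,5)

0,1,5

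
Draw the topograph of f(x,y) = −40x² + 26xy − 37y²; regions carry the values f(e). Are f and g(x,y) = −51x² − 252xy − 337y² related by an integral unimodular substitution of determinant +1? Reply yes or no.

D₁ = -5244, D₂ = -5244
f is negative-definite; reduce −f:
−f: flip: (40,-26,37)→(37,26,40)
−f: reduced (well bottom): (37,26,40) with a≤c, −a<b≤a
flip sign back: reduced form of f is (-37,-26,-40)
g is negative-definite; reduce −g:
−g: translate: b→48 (≡252 mod 102), so (51,252,337)→(51,48,37)
−g: flip: (51,48,37)→(37,-48,51)
−g: translate: b→26 (≡-48 mod 74), so (37,-48,51)→(37,26,40)
−g: reduced (well bottom): (37,26,40) with a≤c, −a<b≤a
flip sign back: reduced form of g is (-37,-26,-40)
reduced forms (-37, -26, -40) vs (-37, -26, -40) ⇒ equivalent

yes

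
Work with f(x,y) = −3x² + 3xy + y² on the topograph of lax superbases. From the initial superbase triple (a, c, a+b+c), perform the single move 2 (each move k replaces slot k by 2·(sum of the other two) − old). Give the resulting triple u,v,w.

start (-3,1,1) = (f(1,0),f(0,1),f(1,1))
replace slot 2: 2·((-3)+1) − 1 = -5 → (-3,-5,1)

-3,-5,1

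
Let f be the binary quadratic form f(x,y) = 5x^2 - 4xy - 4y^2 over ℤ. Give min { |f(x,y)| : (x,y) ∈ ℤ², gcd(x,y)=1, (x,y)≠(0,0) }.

descent: ρ → (-4,4,5)  [lands on river]
river: ρ → (5,6,-3)
river: ρ → (-3,6,5)
river: ρ → (5,4,-4)
closes: descent 1, river 4
min |a| on river = 3

3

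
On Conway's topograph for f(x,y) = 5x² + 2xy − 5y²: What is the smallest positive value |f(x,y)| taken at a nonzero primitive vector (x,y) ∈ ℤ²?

river: ρ → (-5,8,2)
river: ρ → (2,8,-5)
river: ρ → (-5,2,5)
river: ρ → (5,8,-2)
river: ρ → (-2,8,5)
river: ρ → (5,2,-5)
closes: descent 0, river 6
min |a| on river = 2

2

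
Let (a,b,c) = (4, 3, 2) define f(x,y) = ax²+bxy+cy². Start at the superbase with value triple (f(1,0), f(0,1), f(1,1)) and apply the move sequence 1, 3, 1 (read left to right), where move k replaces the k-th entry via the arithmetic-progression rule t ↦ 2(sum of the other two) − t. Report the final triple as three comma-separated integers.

start (4,2,9) = (f(1,0),f(0,1),f(1,1))
replace slot 1: 2·(2+9) − 4 = 18 → (18,2,9)
replace slot 3: 2·(18+2) − 9 = 31 → (18,2,31)
replace slot 1: 2·(2+31) − 18 = 48 → (48,2,31)

48,2,31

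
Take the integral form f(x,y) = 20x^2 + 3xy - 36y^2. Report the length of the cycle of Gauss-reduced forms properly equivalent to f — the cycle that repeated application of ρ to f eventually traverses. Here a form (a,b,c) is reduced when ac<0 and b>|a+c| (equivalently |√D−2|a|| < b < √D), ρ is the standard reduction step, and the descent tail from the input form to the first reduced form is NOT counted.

D = 2889, ⌊√D⌋ = 53
descent: ρ → (-36,-3,20)
descent: ρ → (20,43,-13)  [lands on river]
river: ρ → (-13,35,32)
river: ρ → (32,29,-16)
river: ρ → (-16,35,26)
river: ρ → (26,17,-25)
river: ρ → (-25,33,18)
river: ρ → (18,39,-19)
river: ρ → (-19,37,20)
ρ-cycle length = 8 (tail of 2 descent steps not counted)

8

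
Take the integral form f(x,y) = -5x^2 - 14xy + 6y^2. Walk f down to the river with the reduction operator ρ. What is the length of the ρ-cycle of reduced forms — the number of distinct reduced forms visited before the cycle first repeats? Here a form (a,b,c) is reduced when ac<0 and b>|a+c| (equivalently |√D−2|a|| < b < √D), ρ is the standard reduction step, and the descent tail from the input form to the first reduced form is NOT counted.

D = 316, ⌊√D⌋ = 17
descent: ρ → (6,14,-5)  [lands on river]
river: ρ → (-5,16,3)
river: ρ → (3,14,-10)
river: ρ → (-10,6,7)
river: ρ → (7,8,-9)
river: ρ → (-9,10,6)
ρ-cycle length = 6 (tail of 1 descent step not counted)

6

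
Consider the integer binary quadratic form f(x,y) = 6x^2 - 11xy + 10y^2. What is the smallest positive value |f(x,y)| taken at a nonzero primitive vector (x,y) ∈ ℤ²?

translate: b→1 (≡-11 mod 12), so (6,-11,10)→(6,1,5)
flip: (6,1,5)→(5,-1,6)
reduced (well bottom): (5,-1,6) with a≤c, −a<b≤a
well minimum = a = 5

5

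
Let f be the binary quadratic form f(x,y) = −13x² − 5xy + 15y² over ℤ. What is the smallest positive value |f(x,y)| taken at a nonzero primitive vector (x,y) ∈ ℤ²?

descent: ρ → (15,5,-13)  [lands on river]
river: ρ → (-13,21,7)
river: ρ → (7,21,-13)
river: ρ → (-13,5,15)
river: ρ → (15,25,-3)
river: ρ → (-3,23,23)
river: ρ → (23,23,-3)
river: ρ → (-3,25,15)
closes: descent 1, river 8
min |a| on river = 3

3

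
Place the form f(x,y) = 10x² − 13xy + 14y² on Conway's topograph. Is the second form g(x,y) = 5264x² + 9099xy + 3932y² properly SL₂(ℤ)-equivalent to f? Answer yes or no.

D₁ = -391, D₂ = -391
f: translate: b→7 (≡-13 mod 20), so (10,-13,14)→(10,7,11)
f: reduced (well bottom): (10,7,11) with a≤c, −a<b≤a
g: translate: b→-1429 (≡9099 mod 10528), so (5264,9099,3932)→(5264,-1429,97)
g: flip: (5264,-1429,97)→(97,1429,5264)
g: translate: b→71 (≡1429 mod 194), so (97,1429,5264)→(97,71,14)
g: flip: (97,71,14)→(14,-71,97)
g: translate: b→13 (≡-71 mod 28), so (14,-71,97)→(14,13,10)
g: flip: (14,13,10)→(10,-13,14)
g: translate: b→7 (≡-13 mod 20), so (10,-13,14)→(10,7,11)
g: reduced (well bottom): (10,7,11) with a≤c, −a<b≤a
reduced forms (10, 7, 11) vs (10, 7, 11) ⇒ equivalent

yes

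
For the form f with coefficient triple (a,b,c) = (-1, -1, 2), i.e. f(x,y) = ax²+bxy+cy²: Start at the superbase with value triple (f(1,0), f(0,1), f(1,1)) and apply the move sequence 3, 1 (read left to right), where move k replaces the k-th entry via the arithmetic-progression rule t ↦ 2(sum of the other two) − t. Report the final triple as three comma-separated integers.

start (-1,2,0) = (f(1,0),f(0,1),f(1,1))
replace slot 3: 2·((-1)+2) − 0 = 2 → (-1,2,2)
replace slot 1: 2·(2+2) − (-1) = 9 → (9,2,2)

9,2,2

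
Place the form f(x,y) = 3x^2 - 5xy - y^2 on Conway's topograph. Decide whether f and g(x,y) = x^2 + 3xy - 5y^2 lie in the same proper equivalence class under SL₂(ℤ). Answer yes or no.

D₁ = 37, D₂ = 29
discriminants differ ⇒ not SL₂(ℤ)-equivalent

no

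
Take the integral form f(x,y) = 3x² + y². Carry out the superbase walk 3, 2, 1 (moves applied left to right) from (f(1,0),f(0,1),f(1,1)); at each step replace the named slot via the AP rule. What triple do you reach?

start (3,1,4) = (f(1,0),f(0,1),f(1,1))
replace slot 3: 2·(3+1) − 4 = 4 → (3,1,4)
replace slot 2: 2·(3+4) − 1 = 13 → (3,13,4)
replace slot 1: 2·(13+4) − 3 = 31 → (31,13,4)

31,13,4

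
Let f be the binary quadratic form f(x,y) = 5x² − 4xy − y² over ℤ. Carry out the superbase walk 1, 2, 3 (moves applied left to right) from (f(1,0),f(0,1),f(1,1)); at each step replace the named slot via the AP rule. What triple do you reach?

start (5,-1,0) = (f(1,0),f(0,1),f(1,1))
replace slot 1: 2·((-1)+0) − 5 = -7 → (-7,-1,0)
replace slot 2: 2·((-7)+0) − (-1) = -13 → (-7,-13,0)
replace slot 3: 2·((-7)+(-13)) − 0 = -40 → (-7,-13,-40)

-7,-13,-40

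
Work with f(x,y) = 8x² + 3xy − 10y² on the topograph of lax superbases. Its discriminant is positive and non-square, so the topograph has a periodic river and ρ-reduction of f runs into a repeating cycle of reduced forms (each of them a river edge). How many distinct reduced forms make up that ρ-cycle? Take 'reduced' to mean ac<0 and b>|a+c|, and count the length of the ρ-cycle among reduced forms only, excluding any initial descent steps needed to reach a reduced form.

D = 329, ⌊√D⌋ = 18
river: ρ → (-10,17,1)
river: ρ → (1,17,-10)
river: ρ → (-10,3,8)
river: ρ → (8,13,-5)
river: ρ → (-5,17,2)
river: ρ → (2,15,-13)
river: ρ → (-13,11,4)
river: ρ → (4,13,-10)
river: ρ → (-10,7,7)
river: ρ → (7,7,-10)
river: ρ → (-10,13,4)
river: ρ → (4,11,-13)
river: ρ → (-13,15,2)
river: ρ → (2,17,-5)
river: ρ → (-5,13,8)
river: ρ → (8,3,-10)
ρ-cycle length = 16 (tail of 0 descent steps not counted)

16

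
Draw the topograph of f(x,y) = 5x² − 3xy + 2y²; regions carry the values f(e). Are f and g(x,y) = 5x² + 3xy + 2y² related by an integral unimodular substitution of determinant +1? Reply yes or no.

D₁ = -31, D₂ = -31
f: flip: (5,-3,2)→(2,3,5)
f: translate: b→-1 (≡3 mod 4), so (2,3,5)→(2,-1,4)
f: reduced (well bottom): (2,-1,4) with a≤c, −a<b≤a
g: flip: (5,3,2)→(2,-3,5)
g: translate: b→1 (≡-3 mod 4), so (2,-3,5)→(2,1,4)
g: reduced (well bottom): (2,1,4) with a≤c, −a<b≤a
reduced forms (2, -1, 4) vs (2, 1, 4) ⇒ inequivalent

no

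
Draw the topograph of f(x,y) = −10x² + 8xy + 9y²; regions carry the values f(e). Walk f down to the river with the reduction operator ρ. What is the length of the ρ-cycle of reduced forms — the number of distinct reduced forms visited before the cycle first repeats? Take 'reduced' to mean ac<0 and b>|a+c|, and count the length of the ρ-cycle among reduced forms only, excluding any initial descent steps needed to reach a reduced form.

D = 424, ⌊√D⌋ = 20
river: ρ → (9,10,-9)
river: ρ → (-9,8,10)
river: ρ → (10,12,-7)
river: ρ → (-7,16,6)
river: ρ → (6,20,-1)
river: ρ → (-1,20,6)
river: ρ → (6,16,-7)
river: ρ → (-7,12,10)
river: ρ → (10,8,-9)
river: ρ → (-9,10,9)
river: ρ → (9,8,-10)
river: ρ → (-10,12,7)
river: ρ → (7,16,-6)
river: ρ → (-6,20,1)
river: ρ → (1,20,-6)
river: ρ → (-6,16,7)
river: ρ → (7,12,-10)
river: ρ → (-10,8,9)
ρ-cycle length = 18 (tail of 0 descent steps not counted)

18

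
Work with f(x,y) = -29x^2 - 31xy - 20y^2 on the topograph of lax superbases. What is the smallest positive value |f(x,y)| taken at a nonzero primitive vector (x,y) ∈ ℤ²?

translate: b→-27 (≡31 mod 58), so (29,31,20)→(29,-27,18)
flip: (29,-27,18)→(18,27,29)
translate: b→-9 (≡27 mod 36), so (18,27,29)→(18,-9,20)
reduced (well bottom): (18,-9,20) with a≤c, −a<b≤a
well minimum |f| = |-18| = 18 (negative-definite)

18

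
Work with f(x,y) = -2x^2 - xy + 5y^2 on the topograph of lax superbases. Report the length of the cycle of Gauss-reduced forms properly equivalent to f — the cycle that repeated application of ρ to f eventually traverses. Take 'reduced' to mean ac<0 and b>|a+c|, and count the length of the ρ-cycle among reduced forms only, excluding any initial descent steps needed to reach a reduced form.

D = 41, ⌊√D⌋ = 6
descent: ρ → (5,1,-2)
descent: ρ → (-2,3,4)  [lands on river]
river: ρ → (4,5,-1)
river: ρ → (-1,5,4)
river: ρ → (4,3,-2)
river: ρ → (-2,5,2)
river: ρ → (2,3,-4)
river: ρ → (-4,5,1)
river: ρ → (1,5,-4)
river: ρ → (-4,3,2)
river: ρ → (2,5,-2)
ρ-cycle length = 10 (tail of 2 descent steps not counted)

10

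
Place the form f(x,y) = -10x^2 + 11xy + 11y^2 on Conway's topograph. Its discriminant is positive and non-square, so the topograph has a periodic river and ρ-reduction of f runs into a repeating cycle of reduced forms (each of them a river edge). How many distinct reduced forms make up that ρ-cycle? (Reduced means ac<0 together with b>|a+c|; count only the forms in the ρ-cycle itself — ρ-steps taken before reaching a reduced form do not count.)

D = 561, ⌊√D⌋ = 23
river: ρ → (11,11,-10)
river: ρ → (-10,9,12)
river: ρ → (12,15,-7)
river: ρ → (-7,13,14)
river: ρ → (14,15,-6)
river: ρ → (-6,21,5)
river: ρ → (5,19,-10)
river: ρ → (-10,21,3)
river: ρ → (3,21,-10)
river: ρ → (-10,19,5)
river: ρ → (5,21,-6)
river: ρ → (-6,15,14)
river: ρ → (14,13,-7)
river: ρ → (-7,15,12)
river: ρ → (12,9,-10)
river: ρ → (-10,11,11)
ρ-cycle length = 16 (tail of 0 descent steps not counted)

16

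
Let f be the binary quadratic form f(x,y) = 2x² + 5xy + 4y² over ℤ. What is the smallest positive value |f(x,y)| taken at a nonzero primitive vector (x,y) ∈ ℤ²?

translate: b→1 (≡5 mod 4), so (2,5,4)→(2,1,1)
flip: (2,1,1)→(1,-1,2)
translate: b→1 (≡-1 mod 2), so (1,-1,2)→(1,1,2)
reduced (well bottom): (1,1,2) with a≤c, −a<b≤a
well minimum = a = 1

1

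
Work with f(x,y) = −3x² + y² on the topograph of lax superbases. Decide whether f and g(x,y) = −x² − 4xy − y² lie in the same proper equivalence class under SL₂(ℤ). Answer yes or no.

D₁ = 12, D₂ = 12
river cycle of f (length 2): (1, 2, -2), (-2, 2, 1)
river cycle of g (length 2): (-1, 2, 2), (2, 2, -1)
cycles differ ⇒ inequivalent

no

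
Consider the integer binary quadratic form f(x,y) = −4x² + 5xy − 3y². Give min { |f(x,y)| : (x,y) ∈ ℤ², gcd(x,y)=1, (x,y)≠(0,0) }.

translate: b→3 (≡-5 mod 8), so (4,-5,3)→(4,3,2)
flip: (4,3,2)→(2,-3,4)
translate: b→1 (≡-3 mod 4), so (2,-3,4)→(2,1,3)
reduced (well bottom): (2,1,3) with a≤c, −a<b≤a
well minimum |f| = |-2| = 2 (negative-definite)

2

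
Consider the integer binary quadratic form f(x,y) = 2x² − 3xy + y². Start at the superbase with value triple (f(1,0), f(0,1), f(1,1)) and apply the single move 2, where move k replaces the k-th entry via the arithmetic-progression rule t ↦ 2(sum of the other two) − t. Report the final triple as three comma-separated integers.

start (2,1,0) = (f(1,0),f(0,1),f(1,1))
replace slot 2: 2·(2+0) − 1 = 3 → (2,3,0)

2,3,0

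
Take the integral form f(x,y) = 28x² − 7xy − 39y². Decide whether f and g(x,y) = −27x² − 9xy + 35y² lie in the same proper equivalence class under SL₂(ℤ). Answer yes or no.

D₁ = 4417, D₂ = 3861
discriminants differ ⇒ not SL₂(ℤ)-equivalent

no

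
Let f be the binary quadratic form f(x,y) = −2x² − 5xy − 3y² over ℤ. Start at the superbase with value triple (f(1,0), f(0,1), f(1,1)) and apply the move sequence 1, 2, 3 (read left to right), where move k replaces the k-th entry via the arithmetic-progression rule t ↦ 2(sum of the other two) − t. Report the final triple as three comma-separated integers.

start (-2,-3,-10) = (f(1,0),f(0,1),f(1,1))
replace slot 1: 2·((-3)+(-10)) − (-2) = -24 → (-24,-3,-10)
replace slot 2: 2·((-24)+(-10)) − (-3) = -65 → (-24,-65,-10)
replace slot 3: 2·((-24)+(-65)) − (-10) = -168 → (-24,-65,-168)

-24,-65,-168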